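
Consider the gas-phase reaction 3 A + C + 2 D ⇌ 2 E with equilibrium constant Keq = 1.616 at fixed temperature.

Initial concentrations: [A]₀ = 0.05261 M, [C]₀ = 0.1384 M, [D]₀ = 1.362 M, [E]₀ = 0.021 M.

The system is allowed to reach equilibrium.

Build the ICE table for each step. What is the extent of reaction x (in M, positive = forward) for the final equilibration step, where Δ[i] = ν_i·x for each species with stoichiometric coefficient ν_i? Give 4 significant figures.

x = -0.004784 M

Q₀ = 11.8 vs Keq = 1.616 ⇒ Q>K, reverse
Step 1:
                  A         C         D         E
  I         0.05261    0.1384     1.362     0.021
  C         0.01435  0.004784  0.009568 -0.009568
  E         0.06696    0.1432     1.372   0.01143
  solve Keq expr → x = -0.004784; check Q = 1.616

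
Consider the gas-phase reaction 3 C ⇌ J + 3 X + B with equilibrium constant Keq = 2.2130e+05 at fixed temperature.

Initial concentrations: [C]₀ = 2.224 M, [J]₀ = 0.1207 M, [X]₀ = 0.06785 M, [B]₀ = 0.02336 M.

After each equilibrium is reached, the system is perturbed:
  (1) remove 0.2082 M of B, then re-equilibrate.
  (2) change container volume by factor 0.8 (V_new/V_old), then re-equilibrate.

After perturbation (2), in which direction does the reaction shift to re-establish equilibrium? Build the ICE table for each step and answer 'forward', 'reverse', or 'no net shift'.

Direction: reverse

Q₀ = 8.0062e-08 vs Keq = 2.2130e+05 ⇒ Q<K, forward
Step 1:
                   C          J          X          B
  Initial      2.224     0.1207    0.06785    0.02336
  Change      -2.192     0.7306      2.192     0.7306
  Equil      0.03222     0.8513       2.26      0.754
  solve Keq expr → x = 0.7306; check Q = 2.2130e+05
Then remove 0.2082 M of B.
Step 2:
                   C          J          X          B
  Initial    0.03222     0.8513       2.26     0.5458
  Change   -0.003218   0.001073   0.003218   0.001073
  Equil      0.02901     0.8524      2.263     0.5468
  solve Keq expr → x = 0.001073; check Q = 2.2130e+05
Then change container volume by factor 0.8 (V_new/V_old).
Step 3:
                   C          J          X          B
  Initial    0.03626      1.065      2.829     0.6835
  Change    0.005668  -0.001889  -0.005668  -0.001889
  Equil      0.04193      1.064      2.823     0.6816
  solve Keq expr → x = -0.001889; check Q = 2.2130e+05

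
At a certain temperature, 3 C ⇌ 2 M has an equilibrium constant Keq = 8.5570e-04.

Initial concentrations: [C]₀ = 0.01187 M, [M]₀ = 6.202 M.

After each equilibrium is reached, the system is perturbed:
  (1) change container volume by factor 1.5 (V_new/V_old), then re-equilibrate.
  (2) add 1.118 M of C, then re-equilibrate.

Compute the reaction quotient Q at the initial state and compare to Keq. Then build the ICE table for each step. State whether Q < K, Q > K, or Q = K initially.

Q₀ = 2.2999e+07; Q > K (proceeds reverse)

Q₀ = 2.2999e+07 vs Keq = 8.5570e-04 ⇒ Q>K, reverse
Step 1:
                    C           M
  I           0.01187       6.202
  C             8.259      -5.506
  E             8.271      0.6958
  solve Keq expr → x = -2.753; check Q = 8.5570e-04
Then change container volume by factor 1.5 (V_new/V_old).
Step 2:
                    C           M
  I             5.514      0.4639
  C            0.1105    -0.07368
  E             5.625      0.3902
  solve Keq expr → x = -0.03684; check Q = 8.5570e-04
Then add 1.118 M of C.
Step 3:
                    C           M
  I             6.743      0.3902
  C           -0.1564      0.1042
  E             6.586      0.4944
  solve Keq expr → x = 0.05212; check Q = 8.5570e-04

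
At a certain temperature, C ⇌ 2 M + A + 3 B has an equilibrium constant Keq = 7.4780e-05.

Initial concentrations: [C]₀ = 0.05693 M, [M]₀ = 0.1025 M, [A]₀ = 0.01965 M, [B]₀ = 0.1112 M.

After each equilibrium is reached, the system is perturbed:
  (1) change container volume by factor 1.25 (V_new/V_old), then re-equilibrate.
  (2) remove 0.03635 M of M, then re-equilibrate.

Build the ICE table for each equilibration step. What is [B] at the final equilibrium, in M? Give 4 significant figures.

Q₀ = 4.9864e-06 vs Keq = 7.4780e-05 ⇒ Q<K, forward
Step 1:
                  C         M         A         B
  init      0.05693    0.1025   0.01965    0.1112
  Δ        -0.01718   0.03436   0.01718   0.05153
  eq        0.03975    0.1369   0.03683    0.1627
  solve Keq expr → x = 0.01718; check Q = 7.4780e-05
Then change container volume by factor 1.25 (V_new/V_old).
Step 2:
                  C         M         A         B
  init       0.0318    0.1095   0.02946    0.1302
  Δ       -0.006779   0.01356  0.006779   0.02034
  eq        0.02502     0.123   0.03624    0.1505
  solve Keq expr → x = 0.006779; check Q = 7.4780e-05
Then remove 0.03635 M of M.
Step 3:
                  C         M         A         B
  init      0.02502   0.08669   0.03624    0.1505
  Δ       -0.004087  0.008174  0.004087   0.01226
  eq        0.02094   0.09487   0.04033    0.1628
  solve Keq expr → x = 0.004087; check Q = 7.4780e-05

[B]_eq = 0.1628 M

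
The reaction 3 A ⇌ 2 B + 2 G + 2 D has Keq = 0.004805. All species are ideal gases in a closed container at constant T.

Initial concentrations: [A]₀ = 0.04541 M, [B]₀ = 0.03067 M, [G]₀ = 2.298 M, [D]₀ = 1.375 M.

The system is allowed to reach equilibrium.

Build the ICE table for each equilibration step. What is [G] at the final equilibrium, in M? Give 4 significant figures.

[G]_eq = 2.268 M

Q₀ = 100.3 vs Keq = 0.004805 ⇒ Q>K, reverse
Step 1:
                   A          B          G          D
  Initial    0.04541    0.03067      2.298      1.375
  Change     0.04508   -0.03005   -0.03005   -0.03005
  Equil      0.09049 6.1857e-04      2.268      1.345
  solve Keq expr → x = -0.01503; check Q = 0.004805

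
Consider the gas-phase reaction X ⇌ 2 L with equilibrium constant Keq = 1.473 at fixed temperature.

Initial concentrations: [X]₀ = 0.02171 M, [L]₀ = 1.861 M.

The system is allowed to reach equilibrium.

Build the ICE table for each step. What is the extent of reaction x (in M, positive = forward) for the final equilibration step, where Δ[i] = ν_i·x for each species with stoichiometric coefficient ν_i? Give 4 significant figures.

x = -0.4945 M

Q₀ = 159.5 vs Keq = 1.473 ⇒ Q>K, reverse
Step 1:
                    X           L
  Initial     0.02171       1.861
  Change       0.4945      -0.989
  Equil        0.5162       0.872
  solve Keq expr → x = -0.4945; check Q = 1.473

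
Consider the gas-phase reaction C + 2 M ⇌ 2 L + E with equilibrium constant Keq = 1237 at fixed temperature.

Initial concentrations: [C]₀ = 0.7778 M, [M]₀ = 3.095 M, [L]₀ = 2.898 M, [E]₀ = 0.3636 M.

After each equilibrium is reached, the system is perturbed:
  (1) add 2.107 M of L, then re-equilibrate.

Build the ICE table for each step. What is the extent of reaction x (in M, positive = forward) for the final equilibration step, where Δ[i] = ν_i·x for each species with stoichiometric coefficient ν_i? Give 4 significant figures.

Q₀ = 0.4099 vs Keq = 1237 ⇒ Q<K, forward
Step 1:
                  C         M         L         E
  Initial    0.7778     3.095     2.898    0.3636
  Change    -0.7703    -1.541     1.541    0.7703
  Equil    0.007475     1.554     4.439     1.134
  solve Keq expr → x = 0.7703; check Q = 1237
Then add 2.107 M of L.
Step 2:
                  C         M         L         E
  Initial  0.007475     1.554     6.546     1.134
  Change   0.008246   0.01649  -0.01649 -0.008246
  Equil     0.01572     1.571     6.529     1.126
  solve Keq expr → x = -0.008246; check Q = 1237

x = -0.008246 M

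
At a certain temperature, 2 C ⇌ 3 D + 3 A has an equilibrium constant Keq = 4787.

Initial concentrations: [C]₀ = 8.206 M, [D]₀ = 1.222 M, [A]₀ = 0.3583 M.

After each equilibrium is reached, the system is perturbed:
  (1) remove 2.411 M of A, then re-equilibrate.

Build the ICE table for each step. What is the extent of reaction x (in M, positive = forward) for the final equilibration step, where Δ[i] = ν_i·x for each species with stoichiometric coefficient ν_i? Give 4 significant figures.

x = 0.3418 M

Q₀ = 0.001246 vs Keq = 4787 ⇒ Q<K, forward
Step 1:
                   C          D          A
  Initial      8.206      1.222     0.3583
  Change      -3.926      5.889      5.889
  Equil         4.28      7.111      6.247
  solve Keq expr → x = 1.963; check Q = 4787
Then remove 2.411 M of A.
Step 2:
                   C          D          A
  Initial       4.28      7.111      3.836
  Change     -0.6837      1.025      1.025
  Equil        3.596      8.137      4.862
  solve Keq expr → x = 0.3418; check Q = 4787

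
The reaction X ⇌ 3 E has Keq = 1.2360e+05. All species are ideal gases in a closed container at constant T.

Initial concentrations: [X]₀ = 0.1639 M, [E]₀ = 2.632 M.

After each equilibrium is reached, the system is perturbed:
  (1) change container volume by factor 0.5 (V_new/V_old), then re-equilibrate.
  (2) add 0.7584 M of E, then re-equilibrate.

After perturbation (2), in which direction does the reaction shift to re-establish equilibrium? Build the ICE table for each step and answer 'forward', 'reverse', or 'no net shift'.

Q₀ = 111.2 vs Keq = 1.2360e+05 ⇒ Q<K, forward
Step 1:
                    X           E
  I            0.1639       2.632
  C           -0.1637       0.491
  E        2.4642e-04       3.123
  solve Keq expr → x = 0.1637; check Q = 1.2360e+05
Then change container volume by factor 0.5 (V_new/V_old).
Step 2:
                    X           E
  I        4.9285e-04       6.246
  C          0.001474   -0.004423
  E          0.001967       6.241
  solve Keq expr → x = -0.001474; check Q = 1.2360e+05
Then add 0.7584 M of E.
Step 3:
                    X           E
  I          0.001967           7
  C        8.0489e-04   -0.002415
  E          0.002772       6.997
  solve Keq expr → x = -8.0489e-04; check Q = 1.2360e+05

Direction: reverse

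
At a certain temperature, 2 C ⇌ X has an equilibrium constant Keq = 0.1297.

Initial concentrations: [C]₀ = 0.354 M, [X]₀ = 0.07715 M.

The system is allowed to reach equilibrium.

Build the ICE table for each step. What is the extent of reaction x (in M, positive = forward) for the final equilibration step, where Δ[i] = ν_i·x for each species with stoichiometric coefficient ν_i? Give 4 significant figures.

x = -0.05034 M

Q₀ = 0.6156 vs Keq = 0.1297 ⇒ Q>K, reverse
Step 1:
                    C           X
  Initial       0.354     0.07715
  Change       0.1007    -0.05034
  Equil        0.4547     0.02681
  solve Keq expr → x = -0.05034; check Q = 0.1297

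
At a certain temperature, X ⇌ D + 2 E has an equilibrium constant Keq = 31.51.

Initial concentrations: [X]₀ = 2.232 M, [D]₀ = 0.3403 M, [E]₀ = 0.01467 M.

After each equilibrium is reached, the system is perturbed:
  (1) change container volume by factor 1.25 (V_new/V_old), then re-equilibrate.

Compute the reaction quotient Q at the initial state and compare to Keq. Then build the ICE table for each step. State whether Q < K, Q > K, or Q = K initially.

Q₀ = 3.2812e-05; Q < K (proceeds forward)

Q₀ = 3.2812e-05 vs Keq = 31.51 ⇒ Q<K, forward
Step 1:
                  X         D         E
  I           2.232    0.3403   0.01467
  C          -1.598     1.598     3.196
  E          0.6341     1.938     3.211
  solve Keq expr → x = 1.598; check Q = 31.51
Then change container volume by factor 1.25 (V_new/V_old).
Step 2:
                  X         D         E
  I          0.5072     1.551     2.568
  C         -0.1032    0.1032    0.2063
  E          0.4041     1.654     2.775
  solve Keq expr → x = 0.1032; check Q = 31.51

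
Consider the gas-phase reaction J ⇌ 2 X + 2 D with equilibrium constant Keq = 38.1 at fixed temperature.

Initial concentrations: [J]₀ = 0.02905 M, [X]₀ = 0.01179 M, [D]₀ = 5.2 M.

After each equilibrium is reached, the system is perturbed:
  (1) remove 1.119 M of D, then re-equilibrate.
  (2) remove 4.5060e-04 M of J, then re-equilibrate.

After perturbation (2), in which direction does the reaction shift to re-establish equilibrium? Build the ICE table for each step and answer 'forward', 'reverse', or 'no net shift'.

Q₀ = 0.1294 vs Keq = 38.1 ⇒ Q<K, forward
Step 1:
                   J          X          D
  init       0.02905    0.01179        5.2
  Δ         -0.02609    0.05218    0.05218
  eq        0.002962    0.06397      5.252
  solve Keq expr → x = 0.02609; check Q = 38.1
Then remove 1.119 M of D.
Step 2:
                   J          X          D
  init      0.002962    0.06397      4.133
  Δ        -0.001008   0.002017   0.002017
  eq        0.001954    0.06598      4.135
  solve Keq expr → x = 0.001008; check Q = 38.1
Then remove 4.5060e-04 M of J.
Step 3:
                   J          X          D
  init      0.001503    0.06598      4.135
  Δ       4.0247e-04 -8.0495e-04 -8.0495e-04
  eq        0.001906    0.06518      4.134
  solve Keq expr → x = -4.0247e-04; check Q = 38.1

Direction: reverse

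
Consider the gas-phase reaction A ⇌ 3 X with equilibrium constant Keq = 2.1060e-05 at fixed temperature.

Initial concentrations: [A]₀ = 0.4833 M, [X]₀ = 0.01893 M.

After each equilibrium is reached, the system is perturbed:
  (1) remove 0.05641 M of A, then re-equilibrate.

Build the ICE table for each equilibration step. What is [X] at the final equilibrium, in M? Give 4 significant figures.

Q₀ = 1.4036e-05 vs Keq = 2.1060e-05 ⇒ Q<K, forward
Step 1:
                    A           X
  I            0.4833     0.01893
  C       -9.0935e-04    0.002728
  E            0.4824     0.02166
  solve Keq expr → x = 9.0935e-04; check Q = 2.1060e-05
Then remove 0.05641 M of A.
Step 2:
                    A           X
  I             0.426     0.02166
  C        2.9157e-04 -8.7471e-04
  E            0.4263     0.02078
  solve Keq expr → x = -2.9157e-04; check Q = 2.1060e-05

[X]_eq = 0.02078 M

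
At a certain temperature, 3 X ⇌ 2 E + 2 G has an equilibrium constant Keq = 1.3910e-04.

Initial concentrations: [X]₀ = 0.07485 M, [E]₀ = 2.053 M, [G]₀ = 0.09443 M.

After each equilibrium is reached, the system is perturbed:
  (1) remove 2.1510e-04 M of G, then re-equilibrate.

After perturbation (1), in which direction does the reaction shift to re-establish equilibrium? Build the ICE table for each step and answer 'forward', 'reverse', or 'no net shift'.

Direction: forward

Q₀ = 89.62 vs Keq = 1.3910e-04 ⇒ Q>K, reverse
Step 1:
                  X         E         G
  Initial   0.07485     2.053   0.09443
  Change     0.1407  -0.09383  -0.09383
  Equil      0.2156     1.959 6.0261e-04
  solve Keq expr → x = -0.04691; check Q = 1.3910e-04
Then remove 2.1510e-04 M of G.
Step 2:
                  X         E         G
  Initial    0.2156     1.959 3.8751e-04
  Change  -3.2054e-04 2.1369e-04 2.1369e-04
  Equil      0.2153     1.959 6.0120e-04
  solve Keq expr → x = 1.0685e-04; check Q = 1.3910e-04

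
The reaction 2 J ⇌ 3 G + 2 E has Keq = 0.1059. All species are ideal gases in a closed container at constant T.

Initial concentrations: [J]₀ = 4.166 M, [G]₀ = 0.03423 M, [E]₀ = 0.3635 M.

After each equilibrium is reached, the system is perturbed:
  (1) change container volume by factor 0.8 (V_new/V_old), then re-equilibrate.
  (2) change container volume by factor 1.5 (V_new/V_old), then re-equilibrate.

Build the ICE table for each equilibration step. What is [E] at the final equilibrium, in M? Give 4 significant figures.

Q₀ = 3.0535e-07 vs Keq = 0.1059 ⇒ Q<K, forward
Step 1:
                  J         G         E
  Initial     4.166   0.03423    0.3635
  Change    -0.6813     1.022    0.6813
  Equil       3.485     1.056     1.045
  solve Keq expr → x = 0.3406; check Q = 0.1059
Then change container volume by factor 0.8 (V_new/V_old).
Step 2:
                  J         G         E
  Initial     4.356      1.32     1.306
  Change     0.1171   -0.1757   -0.1171
  Equil       4.473     1.144     1.189
  solve Keq expr → x = -0.05856; check Q = 0.1059
Then change container volume by factor 1.5 (V_new/V_old).
Step 3:
                  J         G         E
  Initial     2.982     0.763    0.7926
  Change    -0.1488    0.2232    0.1488
  Equil       2.833    0.9862    0.9414
  solve Keq expr → x = 0.07441; check Q = 0.1059

[E]_eq = 0.9414 M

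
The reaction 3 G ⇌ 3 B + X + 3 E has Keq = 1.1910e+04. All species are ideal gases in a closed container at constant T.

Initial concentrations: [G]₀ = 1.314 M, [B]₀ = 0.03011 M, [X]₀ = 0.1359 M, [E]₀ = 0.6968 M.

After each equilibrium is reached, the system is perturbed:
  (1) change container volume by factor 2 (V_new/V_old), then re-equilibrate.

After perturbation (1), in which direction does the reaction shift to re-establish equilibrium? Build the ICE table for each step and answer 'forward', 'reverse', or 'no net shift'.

Q₀ = 5.5321e-07 vs Keq = 1.1910e+04 ⇒ Q<K, forward
Step 1:
                  G         B         X         E
  init        1.314   0.03011    0.1359    0.6968
  Δ          -1.227     1.227    0.4091     1.227
  eq        0.08656     1.258     0.545     1.924
  solve Keq expr → x = 0.4091; check Q = 1.1910e+04
Then change container volume by factor 2 (V_new/V_old).
Step 2:
                  G         B         X         E
  init      0.04328    0.6288    0.2725    0.9621
  Δ        -0.02478   0.02478  0.008261   0.02478
  eq        0.01849    0.6536    0.2808    0.9869
  solve Keq expr → x = 0.008261; check Q = 1.1910e+04

Direction: forward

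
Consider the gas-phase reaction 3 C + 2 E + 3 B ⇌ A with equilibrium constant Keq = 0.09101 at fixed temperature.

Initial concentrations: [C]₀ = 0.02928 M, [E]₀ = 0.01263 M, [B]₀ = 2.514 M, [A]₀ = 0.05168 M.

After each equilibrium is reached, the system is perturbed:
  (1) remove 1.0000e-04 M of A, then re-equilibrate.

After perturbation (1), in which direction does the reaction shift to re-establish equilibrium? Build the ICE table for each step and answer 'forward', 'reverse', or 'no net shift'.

Q₀ = 8.1228e+05 vs Keq = 0.09101 ⇒ Q>K, reverse
Step 1:
                  C         E         B         A
  I         0.02928   0.01263     2.514   0.05168
  C          0.1546    0.1031    0.1546  -0.05154
  E          0.1839    0.1157     2.669 1.4397e-04
  solve Keq expr → x = -0.05154; check Q = 0.09101
Then remove 1.0000e-04 M of A.
Step 2:
                  C         E         B         A
  I          0.1839    0.1157     2.669 4.3975e-05
  C       -2.9631e-04 -1.9754e-04 -2.9631e-04 9.8769e-05
  E          0.1836    0.1155     2.668 1.4274e-04
  solve Keq expr → x = 9.8769e-05; check Q = 0.09101

Direction: forward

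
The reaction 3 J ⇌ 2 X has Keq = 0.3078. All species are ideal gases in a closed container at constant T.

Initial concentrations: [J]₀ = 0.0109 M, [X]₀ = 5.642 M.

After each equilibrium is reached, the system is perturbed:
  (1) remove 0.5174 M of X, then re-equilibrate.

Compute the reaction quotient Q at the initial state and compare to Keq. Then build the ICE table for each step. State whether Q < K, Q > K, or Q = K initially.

Q₀ = 2.4580e+07; Q > K (proceeds reverse)

Q₀ = 2.4580e+07 vs Keq = 0.3078 ⇒ Q>K, reverse
Step 1:
                   J          X
  init        0.0109      5.642
  Δ            3.346      -2.23
  eq           3.356      3.412
  solve Keq expr → x = -1.115; check Q = 0.3078
Then remove 0.5174 M of X.
Step 2:
                   J          X
  init         3.356      2.894
  Δ          -0.2391     0.1594
  eq           3.117      3.054
  solve Keq expr → x = 0.0797; check Q = 0.3078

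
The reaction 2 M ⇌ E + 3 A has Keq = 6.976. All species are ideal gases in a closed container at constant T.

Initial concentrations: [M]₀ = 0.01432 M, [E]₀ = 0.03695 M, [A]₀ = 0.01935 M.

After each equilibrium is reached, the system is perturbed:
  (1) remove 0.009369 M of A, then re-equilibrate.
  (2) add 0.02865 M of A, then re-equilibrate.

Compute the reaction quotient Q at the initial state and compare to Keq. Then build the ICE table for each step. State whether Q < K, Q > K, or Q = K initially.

Q₀ = 0.001305 vs Keq = 6.976 ⇒ Q<K, forward
Step 1:
                    M           E           A
  Initial     0.01432     0.03695     0.01935
  Change     -0.01369    0.006844     0.02053
  Equil    6.3109e-04     0.04379     0.03988
  solve Keq expr → x = 0.006844; check Q = 6.976
Then remove 0.009369 M of A.
Step 2:
                    M           E           A
  Initial  6.3109e-04     0.04379     0.03051
  Change  -2.0195e-04  1.0098e-04  3.0293e-04
  Equil    4.2914e-04      0.0439     0.03082
  solve Keq expr → x = 1.0098e-04; check Q = 6.976
Then add 0.02865 M of A.
Step 3:
                    M           E           A
  Initial  4.2914e-04      0.0439     0.05947
  Change   6.8703e-04 -3.4351e-04   -0.001031
  Equil      0.001116     0.04355     0.05844
  solve Keq expr → x = -3.4351e-04; check Q = 6.976

Q₀ = 0.001305; Q < K (proceeds forward)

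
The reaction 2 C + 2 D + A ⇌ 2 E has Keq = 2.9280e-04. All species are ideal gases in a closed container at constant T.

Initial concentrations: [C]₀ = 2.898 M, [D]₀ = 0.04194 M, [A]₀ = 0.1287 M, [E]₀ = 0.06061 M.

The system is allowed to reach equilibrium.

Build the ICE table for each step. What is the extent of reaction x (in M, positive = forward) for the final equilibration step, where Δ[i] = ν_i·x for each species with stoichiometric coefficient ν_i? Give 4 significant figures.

x = -0.02929 M

Q₀ = 1.932 vs Keq = 2.9280e-04 ⇒ Q>K, reverse
Step 1:
                  C         D         A         E
  init        2.898   0.04194    0.1287   0.06061
  Δ         0.05859   0.05859   0.02929  -0.05859
  eq          2.957    0.1005     0.158  0.002022
  solve Keq expr → x = -0.02929; check Q = 2.9280e-04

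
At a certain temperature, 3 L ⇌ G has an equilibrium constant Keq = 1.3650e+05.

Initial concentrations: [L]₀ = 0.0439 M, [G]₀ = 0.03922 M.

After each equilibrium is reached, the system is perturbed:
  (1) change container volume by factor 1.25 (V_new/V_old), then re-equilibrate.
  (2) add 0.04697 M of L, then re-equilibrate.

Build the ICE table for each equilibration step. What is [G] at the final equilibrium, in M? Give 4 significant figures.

[G]_eq = 0.05626 M

Q₀ = 463.6 vs Keq = 1.3650e+05 ⇒ Q<K, forward
Step 1:
                   L          G
  Initial     0.0439    0.03922
  Change    -0.03668    0.01223
  Equil     0.007223    0.05145
  solve Keq expr → x = 0.01223; check Q = 1.3650e+05
Then change container volume by factor 1.25 (V_new/V_old).
Step 2:
                   L          G
  Initial   0.005779    0.04116
  Change  9.1036e-04 -3.0345e-04
  Equil     0.006689    0.04085
  solve Keq expr → x = -3.0345e-04; check Q = 1.3650e+05
Then add 0.04697 M of L.
Step 3:
                   L          G
  Initial    0.05366    0.04085
  Change    -0.04622    0.01541
  Equil     0.007442    0.05626
  solve Keq expr → x = 0.01541; check Q = 1.3650e+05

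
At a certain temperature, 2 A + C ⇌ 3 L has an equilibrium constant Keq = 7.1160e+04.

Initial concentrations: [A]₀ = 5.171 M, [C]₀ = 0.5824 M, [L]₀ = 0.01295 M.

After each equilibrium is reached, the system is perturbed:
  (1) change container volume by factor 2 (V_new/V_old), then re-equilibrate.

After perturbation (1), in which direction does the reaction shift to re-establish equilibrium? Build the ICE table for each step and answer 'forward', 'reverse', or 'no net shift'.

Q₀ = 1.3946e-07 vs Keq = 7.1160e+04 ⇒ Q<K, forward
Step 1:
                  A         C         L
  Initial     5.171    0.5824   0.01295
  Change     -1.165   -0.5824     1.747
  Equil       4.006 4.7746e-06      1.76
  solve Keq expr → x = 0.5824; check Q = 7.1160e+04
Then change container volume by factor 2 (V_new/V_old).
Step 2:
                  A         C         L
  Initial     2.003 2.3873e-06    0.8801
  Change          0         0         0
  Equil       2.003 2.3873e-06    0.8801
  solve Keq expr → x = 0; check Q = 7.1160e+04

Direction: no net shift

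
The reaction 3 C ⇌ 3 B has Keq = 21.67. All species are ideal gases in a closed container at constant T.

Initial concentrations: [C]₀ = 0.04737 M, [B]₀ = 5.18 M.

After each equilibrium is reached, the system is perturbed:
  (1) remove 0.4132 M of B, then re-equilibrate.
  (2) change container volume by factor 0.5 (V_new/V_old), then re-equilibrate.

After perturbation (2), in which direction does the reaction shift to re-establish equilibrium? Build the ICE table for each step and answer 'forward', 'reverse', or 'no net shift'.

Q₀ = 1.3076e+06 vs Keq = 21.67 ⇒ Q>K, reverse
Step 1:
                    C           B
  init        0.04737        5.18
  Δ             1.333      -1.333
  eq             1.38       3.847
  solve Keq expr → x = -0.4442; check Q = 21.67
Then remove 0.4132 M of B.
Step 2:
                    C           B
  init           1.38       3.434
  Δ           -0.1091      0.1091
  eq            1.271       3.543
  solve Keq expr → x = 0.03636; check Q = 21.67
Then change container volume by factor 0.5 (V_new/V_old).
Step 3:
                    C           B
  init          2.542       7.087
  Δ                 0           0
  eq            2.542       7.087
  solve Keq expr → x = 0; check Q = 21.67

Direction: no net shift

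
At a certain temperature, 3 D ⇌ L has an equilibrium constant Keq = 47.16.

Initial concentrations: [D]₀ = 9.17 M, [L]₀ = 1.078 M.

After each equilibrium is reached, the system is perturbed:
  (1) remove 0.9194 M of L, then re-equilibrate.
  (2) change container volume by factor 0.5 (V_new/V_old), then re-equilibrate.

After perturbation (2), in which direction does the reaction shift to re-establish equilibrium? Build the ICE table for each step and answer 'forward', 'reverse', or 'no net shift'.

Q₀ = 0.001398 vs Keq = 47.16 ⇒ Q<K, forward
Step 1:
                  D         L
  init         9.17     1.078
  Δ          -8.731      2.91
  eq         0.4389     3.988
  solve Keq expr → x = 2.91; check Q = 47.16
Then remove 0.9194 M of L.
Step 2:
                  D         L
  init       0.4389     3.069
  Δ        -0.03619   0.01206
  eq         0.4028     3.081
  solve Keq expr → x = 0.01206; check Q = 47.16
Then change container volume by factor 0.5 (V_new/V_old).
Step 3:
                  D         L
  init       0.8055     6.162
  Δ         -0.2954   0.09846
  eq         0.5101      6.26
  solve Keq expr → x = 0.09846; check Q = 47.16

Direction: forward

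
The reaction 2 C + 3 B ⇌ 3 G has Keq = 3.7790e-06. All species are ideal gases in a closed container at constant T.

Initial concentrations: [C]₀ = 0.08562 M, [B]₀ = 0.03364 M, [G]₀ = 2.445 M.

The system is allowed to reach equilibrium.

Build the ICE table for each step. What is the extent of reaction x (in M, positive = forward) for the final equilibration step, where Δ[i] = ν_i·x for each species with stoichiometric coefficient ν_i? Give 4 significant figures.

x = -0.7972 M

Q₀ = 5.2374e+07 vs Keq = 3.7790e-06 ⇒ Q>K, reverse
Step 1:
                   C          B          G
  I          0.08562    0.03364      2.445
  C            1.594      2.392     -2.392
  E             1.68      2.425    0.05339
  solve Keq expr → x = -0.7972; check Q = 3.7790e-06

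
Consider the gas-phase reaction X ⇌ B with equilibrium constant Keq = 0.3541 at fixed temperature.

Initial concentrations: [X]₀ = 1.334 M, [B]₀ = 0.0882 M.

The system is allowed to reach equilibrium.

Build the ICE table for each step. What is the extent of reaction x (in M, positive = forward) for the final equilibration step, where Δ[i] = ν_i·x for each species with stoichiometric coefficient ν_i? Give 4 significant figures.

x = 0.2837 M

Q₀ = 0.06612 vs Keq = 0.3541 ⇒ Q<K, forward
Step 1:
                    X           B
  Initial       1.334      0.0882
  Change      -0.2837      0.2837
  Equil          1.05      0.3719
  solve Keq expr → x = 0.2837; check Q = 0.3541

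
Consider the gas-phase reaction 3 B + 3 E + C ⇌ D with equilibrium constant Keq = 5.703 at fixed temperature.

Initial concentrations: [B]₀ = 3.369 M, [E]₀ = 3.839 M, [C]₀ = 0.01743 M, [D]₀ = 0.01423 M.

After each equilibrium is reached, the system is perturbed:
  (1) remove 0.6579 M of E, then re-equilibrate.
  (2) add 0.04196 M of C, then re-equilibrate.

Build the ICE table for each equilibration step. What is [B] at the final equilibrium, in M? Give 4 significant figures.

Q₀ = 3.7736e-04 vs Keq = 5.703 ⇒ Q<K, forward
Step 1:
                   B          E          C          D
  Initial      3.369      3.839    0.01743    0.01423
  Change    -0.05228   -0.05228   -0.01743    0.01743
  Equil        3.317      3.787 2.8019e-06    0.03166
  solve Keq expr → x = 0.01743; check Q = 5.703
Then remove 0.6579 M of E.
Step 2:
                   B          E          C          D
  Initial      3.317      3.129 2.8019e-06    0.03166
  Change  6.4943e-06 6.4943e-06 2.1648e-06 -2.1648e-06
  Equil        3.317      3.129 4.9667e-06    0.03166
  solve Keq expr → x = -2.1648e-06; check Q = 5.703
Then add 0.04196 M of C.
Step 3:
                   B          E          C          D
  Initial      3.317      3.129    0.04196    0.03166
  Change     -0.1259    -0.1259   -0.04195    0.04195
  Equil        3.191      3.003 1.4670e-05    0.07361
  solve Keq expr → x = 0.04195; check Q = 5.703

[B]_eq = 3.191 M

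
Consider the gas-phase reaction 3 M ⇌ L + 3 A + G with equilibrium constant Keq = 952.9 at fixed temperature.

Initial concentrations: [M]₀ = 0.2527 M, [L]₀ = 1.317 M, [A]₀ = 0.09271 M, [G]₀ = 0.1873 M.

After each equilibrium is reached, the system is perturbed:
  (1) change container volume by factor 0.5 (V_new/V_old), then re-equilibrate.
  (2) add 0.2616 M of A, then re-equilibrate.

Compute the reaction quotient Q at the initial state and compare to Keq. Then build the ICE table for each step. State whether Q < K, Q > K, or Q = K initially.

Q₀ = 0.01218; Q < K (proceeds forward)

Q₀ = 0.01218 vs Keq = 952.9 ⇒ Q<K, forward
Step 1:
                  M         L         A         G
  Initial    0.2527     1.317   0.09271    0.1873
  Change    -0.2293   0.07642    0.2293   0.07642
  Equil     0.02344     1.393     0.322    0.2637
  solve Keq expr → x = 0.07642; check Q = 952.9
Then change container volume by factor 0.5 (V_new/V_old).
Step 2:
                  M         L         A         G
  Initial   0.04687     2.787    0.6439    0.5274
  Change    0.02429 -0.008096  -0.02429 -0.008096
  Equil     0.07116     2.779    0.6197    0.5193
  solve Keq expr → x = -0.008096; check Q = 952.9
Then add 0.2616 M of A.
Step 3:
                  M         L         A         G
  Initial   0.07116     2.779    0.8813    0.5193
  Change    0.02636 -0.008785  -0.02636 -0.008785
  Equil     0.09752      2.77    0.8549    0.5106
  solve Keq expr → x = -0.008785; check Q = 952.9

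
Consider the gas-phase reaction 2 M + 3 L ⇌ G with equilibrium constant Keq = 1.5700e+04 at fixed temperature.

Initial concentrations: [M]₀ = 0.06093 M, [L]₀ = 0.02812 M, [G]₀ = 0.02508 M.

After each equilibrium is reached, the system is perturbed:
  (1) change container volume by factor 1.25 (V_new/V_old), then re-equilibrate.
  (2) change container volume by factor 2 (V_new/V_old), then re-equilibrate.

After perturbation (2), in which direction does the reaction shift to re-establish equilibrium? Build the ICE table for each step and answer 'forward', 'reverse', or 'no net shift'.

Direction: reverse

Q₀ = 3.0382e+05 vs Keq = 1.5700e+04 ⇒ Q>K, reverse
Step 1:
                  M         L         G
  Initial   0.06093   0.02812   0.02508
  Change    0.01787    0.0268 -0.008933
  Equil      0.0788   0.05492   0.01615
  solve Keq expr → x = -0.008933; check Q = 1.5700e+04
Then change container volume by factor 1.25 (V_new/V_old).
Step 2:
                  M         L         G
  Initial   0.06304   0.04394   0.01292
  Change   0.005316  0.007973 -0.002658
  Equil     0.06835   0.05191   0.01026
  solve Keq expr → x = -0.002658; check Q = 1.5700e+04
Then change container volume by factor 2 (V_new/V_old).
Step 3:
                  M         L         G
  Initial   0.03418   0.02595   0.00513
  Change   0.007467    0.0112 -0.003733
  Equil     0.04164   0.03715  0.001396
  solve Keq expr → x = -0.003733; check Q = 1.5700e+04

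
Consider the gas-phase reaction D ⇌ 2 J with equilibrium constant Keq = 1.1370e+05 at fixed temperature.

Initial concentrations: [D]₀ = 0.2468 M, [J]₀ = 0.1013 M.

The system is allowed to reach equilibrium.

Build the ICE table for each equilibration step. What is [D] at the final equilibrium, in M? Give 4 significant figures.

[D]_eq = 3.1126e-06 M

Q₀ = 0.04158 vs Keq = 1.1370e+05 ⇒ Q<K, forward
Step 1:
                  D         J
  init       0.2468    0.1013
  Δ         -0.2468    0.4936
  eq      3.1126e-06    0.5949
  solve Keq expr → x = 0.2468; check Q = 1.1370e+05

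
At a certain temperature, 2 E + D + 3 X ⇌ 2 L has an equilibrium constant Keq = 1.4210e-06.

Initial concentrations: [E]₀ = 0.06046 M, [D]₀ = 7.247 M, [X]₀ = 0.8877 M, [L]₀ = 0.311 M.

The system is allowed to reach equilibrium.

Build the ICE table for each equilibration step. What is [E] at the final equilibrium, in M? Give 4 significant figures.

[E]_eq = 0.3696 M

Q₀ = 5.219 vs Keq = 1.4210e-06 ⇒ Q>K, reverse
Step 1:
                   E          D          X          L
  Initial    0.06046      7.247     0.8877      0.311
  Change      0.3091     0.1546     0.4637    -0.3091
  Equil       0.3696      7.402      1.351   0.001883
  solve Keq expr → x = -0.1546; check Q = 1.4210e-06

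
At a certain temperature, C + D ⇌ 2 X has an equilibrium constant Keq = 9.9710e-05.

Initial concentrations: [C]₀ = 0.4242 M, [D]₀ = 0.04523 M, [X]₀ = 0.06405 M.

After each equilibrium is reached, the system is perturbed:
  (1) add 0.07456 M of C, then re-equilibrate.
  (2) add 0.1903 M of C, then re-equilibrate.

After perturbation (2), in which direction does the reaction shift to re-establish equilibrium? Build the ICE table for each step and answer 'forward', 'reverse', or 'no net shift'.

Direction: forward

Q₀ = 0.2138 vs Keq = 9.9710e-05 ⇒ Q>K, reverse
Step 1:
                   C          D          X
  I           0.4242    0.04523    0.06405
  C          0.03109    0.03109   -0.06219
  E           0.4553    0.07632   0.001861
  solve Keq expr → x = -0.03109; check Q = 9.9710e-05
Then add 0.07456 M of C.
Step 2:
                   C          D          X
  I           0.5299    0.07632   0.001861
  C       -7.2772e-05 -7.2772e-05 1.4554e-04
  E           0.5298    0.07625   0.002007
  solve Keq expr → x = 7.2772e-05; check Q = 9.9710e-05
Then add 0.1903 M of C.
Step 3:
                   C          D          X
  I           0.7201    0.07625   0.002007
  C       -1.6503e-04 -1.6503e-04 3.3005e-04
  E           0.7199    0.07609   0.002337
  solve Keq expr → x = 1.6503e-04; check Q = 9.9710e-05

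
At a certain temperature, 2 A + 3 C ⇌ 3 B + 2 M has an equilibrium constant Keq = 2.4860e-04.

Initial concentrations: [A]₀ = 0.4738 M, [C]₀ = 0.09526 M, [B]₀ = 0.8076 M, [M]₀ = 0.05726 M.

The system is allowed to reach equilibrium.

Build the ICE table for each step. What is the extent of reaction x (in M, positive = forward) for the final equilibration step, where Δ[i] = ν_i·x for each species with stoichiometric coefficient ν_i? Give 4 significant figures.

Q₀ = 8.9 vs Keq = 2.4860e-04 ⇒ Q>K, reverse
Step 1:
                  A         C         B         M
  Initial    0.4738   0.09526    0.8076   0.05726
  Change    0.05623   0.08434  -0.08434  -0.05623
  Equil        0.53    0.1796    0.7233  0.001034
  solve Keq expr → x = -0.02811; check Q = 2.4860e-04

x = -0.02811 M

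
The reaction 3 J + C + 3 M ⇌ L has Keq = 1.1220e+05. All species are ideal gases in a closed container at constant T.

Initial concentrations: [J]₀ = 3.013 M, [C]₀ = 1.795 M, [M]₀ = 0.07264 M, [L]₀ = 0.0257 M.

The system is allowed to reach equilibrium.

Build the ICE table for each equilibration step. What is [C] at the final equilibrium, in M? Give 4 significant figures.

Q₀ = 1.366 vs Keq = 1.1220e+05 ⇒ Q<K, forward
Step 1:
                  J         C         M         L
  I           3.013     1.795   0.07264    0.0257
  C        -0.07051   -0.0235  -0.07051    0.0235
  E           2.942     1.771  0.002134    0.0492
  solve Keq expr → x = 0.0235; check Q = 1.1220e+05

[C]_eq = 1.771 M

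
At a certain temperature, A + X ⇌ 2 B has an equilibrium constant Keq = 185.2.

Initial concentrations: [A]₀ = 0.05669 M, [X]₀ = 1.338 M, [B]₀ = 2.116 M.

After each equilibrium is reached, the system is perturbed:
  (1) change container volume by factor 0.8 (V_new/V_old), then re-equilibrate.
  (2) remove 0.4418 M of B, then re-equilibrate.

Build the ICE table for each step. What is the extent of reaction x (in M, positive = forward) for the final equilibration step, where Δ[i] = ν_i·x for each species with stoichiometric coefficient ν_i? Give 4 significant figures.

x = 0.007086 M

Q₀ = 59.03 vs Keq = 185.2 ⇒ Q<K, forward
Step 1:
                  A         X         B
  I         0.05669     1.338     2.116
  C         -0.0368   -0.0368   0.07359
  E         0.01989     1.301      2.19
  solve Keq expr → x = 0.0368; check Q = 185.2
Then change container volume by factor 0.8 (V_new/V_old).
Step 2:
                  A         X         B
  I         0.02487     1.627     2.737
  C               0         0         0
  E         0.02487     1.627     2.737
  solve Keq expr → x = 0; check Q = 185.2
Then remove 0.4418 M of B.
Step 3:
                  A         X         B
  I         0.02487     1.627     2.295
  C       -0.007086 -0.007086   0.01417
  E         0.01778     1.619     2.309
  solve Keq expr → x = 0.007086; check Q = 185.2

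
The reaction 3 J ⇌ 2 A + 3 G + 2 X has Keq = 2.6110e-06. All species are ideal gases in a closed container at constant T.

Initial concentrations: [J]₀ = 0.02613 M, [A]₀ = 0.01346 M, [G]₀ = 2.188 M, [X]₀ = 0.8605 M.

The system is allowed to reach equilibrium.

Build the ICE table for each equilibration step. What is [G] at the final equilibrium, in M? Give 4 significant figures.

Q₀ = 78.76 vs Keq = 2.6110e-06 ⇒ Q>K, reverse
Step 1:
                  J         A         G         X
  I         0.02613   0.01346     2.188    0.8605
  C         0.02018  -0.01345  -0.02018  -0.01345
  E         0.04631 5.9565e-06     2.168     0.847
  solve Keq expr → x = -0.006727; check Q = 2.6110e-06

[G]_eq = 2.168 M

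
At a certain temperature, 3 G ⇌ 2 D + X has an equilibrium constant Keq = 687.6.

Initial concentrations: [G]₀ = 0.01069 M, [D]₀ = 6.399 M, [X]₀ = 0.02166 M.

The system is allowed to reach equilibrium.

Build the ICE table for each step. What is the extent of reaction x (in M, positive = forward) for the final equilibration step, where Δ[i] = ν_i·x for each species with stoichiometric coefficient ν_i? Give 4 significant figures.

x = -0.01742 M

Q₀ = 7.2602e+05 vs Keq = 687.6 ⇒ Q>K, reverse
Step 1:
                    G           D           X
  init        0.01069       6.399     0.02166
  Δ           0.05227    -0.03485    -0.01742
  eq          0.06296       6.364    0.004237
  solve Keq expr → x = -0.01742; check Q = 687.6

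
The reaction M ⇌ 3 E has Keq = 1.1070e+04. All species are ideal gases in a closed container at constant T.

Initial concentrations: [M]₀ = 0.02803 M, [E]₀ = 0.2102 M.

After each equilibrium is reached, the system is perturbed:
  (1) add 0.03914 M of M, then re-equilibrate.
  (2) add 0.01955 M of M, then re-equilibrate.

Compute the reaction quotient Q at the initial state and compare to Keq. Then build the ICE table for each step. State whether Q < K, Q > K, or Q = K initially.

Q₀ = 0.3313; Q < K (proceeds forward)

Q₀ = 0.3313 vs Keq = 1.1070e+04 ⇒ Q<K, forward
Step 1:
                   M          E
  Initial    0.02803     0.2102
  Change    -0.02803    0.08408
  Equil   2.3022e-06     0.2943
  solve Keq expr → x = 0.02803; check Q = 1.1070e+04
Then add 0.03914 M of M.
Step 2:
                   M          E
  Initial    0.03914     0.2943
  Change    -0.03914     0.1174
  Equil   6.3033e-06     0.4117
  solve Keq expr → x = 0.03914; check Q = 1.1070e+04
Then add 0.01955 M of M.
Step 3:
                   M          E
  Initial    0.01956     0.4117
  Change    -0.01955    0.05864
  Equil   9.3986e-06     0.4703
  solve Keq expr → x = 0.01955; check Q = 1.1070e+04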